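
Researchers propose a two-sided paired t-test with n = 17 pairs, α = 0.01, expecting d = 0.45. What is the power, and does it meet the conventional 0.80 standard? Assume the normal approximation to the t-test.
Power ≈ 0.24; the study is underpowered (power < 0.80)

Power calculation (paired t-test, normal approximation):
z_β = d · √n - z_{α/2}
z_β = 0.45 · √17 - 2.576
z_β = 0.45 · 4.123 - 2.576
z_β = -0.720

Power = Φ(z_β) = Φ(-0.720) ≈ 0.236

Effect size d = 0.45 is small by Cohen's convention (0.2/0.5/0.8).

Threshold: power ≥ 0.80 is conventionally adequate.
Power ≈ 0.24 → the study is underpowered (power < 0.80).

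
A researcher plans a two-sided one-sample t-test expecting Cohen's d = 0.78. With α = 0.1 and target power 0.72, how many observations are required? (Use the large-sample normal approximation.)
n = 9

Sample size formula (one-sample t-test, normal approximation):
n = ((z_{α/2} + z_β) / d)²

z_{α/2} = 1.645 (for α = 0.1, two-sided)
z_β = 0.583 (for power = 0.72)
d = 0.78

n = ((1.645 + 0.583) / 0.78)²
n = (2.856)²
n ≈ 8.16
Round up to the next whole number: n = 9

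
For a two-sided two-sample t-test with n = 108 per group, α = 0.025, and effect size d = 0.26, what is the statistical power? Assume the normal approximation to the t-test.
Power ≈ 0.37

Power calculation (two-sample t-test, normal approximation):
z_β = d · √(n/2) - z_{α/2}
z_β = 0.26 · √(108/2) - 2.241
z_β = 0.26 · 7.348 - 2.241
z_β = -0.331

Power = Φ(z_β) = Φ(-0.331) ≈ 0.370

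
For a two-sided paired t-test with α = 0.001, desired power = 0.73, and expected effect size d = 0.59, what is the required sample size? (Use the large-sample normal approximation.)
n = 44 pairs

Sample size formula (paired t-test, normal approximation):
n = ((z_{α/2} + z_β) / d)²

z_{α/2} = 3.291 (for α = 0.001, two-sided)
z_β = 0.613 (for power = 0.73)
d = 0.59

n = ((3.291 + 0.613) / 0.59)²
n = (6.617)²
n ≈ 43.78
Round up to the next whole number: n = 44 pairs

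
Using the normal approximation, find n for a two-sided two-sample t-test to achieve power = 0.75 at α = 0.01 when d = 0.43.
n = 115 per group

Sample size formula (two-sample t-test, normal approximation):
n = 2 · ((z_{α/2} + z_β) / d)²

z_{α/2} = 2.576 (for α = 0.01, two-sided)
z_β = 0.674 (for power = 0.75)
d = 0.43

n = 2 · ((2.576 + 0.674) / 0.43)²
n = 2 · (7.558)²
n ≈ 114.25
Round up to the next whole number: n = 115 per group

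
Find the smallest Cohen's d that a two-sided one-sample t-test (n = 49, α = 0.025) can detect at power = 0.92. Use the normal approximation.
d ≈ 0.52

Minimum detectable effect (one-sample t-test, normal approximation):
d = (z_{α/2} + z_β) / √n
d = (2.241 + 1.405) / √49
d = 3.646 / 7.000
d ≈ 0.52

By Cohen's convention (0.2 small / 0.5 medium / 0.8 large): medium effect.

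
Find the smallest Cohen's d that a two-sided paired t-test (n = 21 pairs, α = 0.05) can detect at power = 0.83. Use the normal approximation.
d ≈ 0.64

Minimum detectable effect (paired t-test, normal approximation):
d = (z_{α/2} + z_β) / √n
d = (1.960 + 0.954) / √21
d = 2.914 / 4.583
d ≈ 0.64

By Cohen's convention (0.2 small / 0.5 medium / 0.8 large): medium effect.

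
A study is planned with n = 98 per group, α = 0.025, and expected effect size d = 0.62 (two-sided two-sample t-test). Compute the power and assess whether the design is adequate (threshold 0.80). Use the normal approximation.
Power ≈ 0.98; the study is adequately powered (power ≥ 0.80)

Power calculation (two-sample t-test, normal approximation):
z_β = d · √(n/2) - z_{α/2}
z_β = 0.62 · √(98/2) - 2.241
z_β = 0.62 · 7.000 - 2.241
z_β = 2.099

Power = Φ(z_β) = Φ(2.099) ≈ 0.982

Effect size d = 0.62 is medium by Cohen's convention (0.2/0.5/0.8).

Threshold: power ≥ 0.80 is conventionally adequate.
Power ≈ 0.98 → the study is adequately powered (power ≥ 0.80).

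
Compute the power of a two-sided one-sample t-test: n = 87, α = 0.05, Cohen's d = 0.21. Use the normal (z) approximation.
Power ≈ 0.50

Power calculation (one-sample t-test, normal approximation):
z_β = d · √n - z_{α/2}
z_β = 0.21 · √87 - 1.960
z_β = 0.21 · 9.327 - 1.960
z_β = -0.001

Power = Φ(z_β) = Φ(-0.001) ≈ 0.500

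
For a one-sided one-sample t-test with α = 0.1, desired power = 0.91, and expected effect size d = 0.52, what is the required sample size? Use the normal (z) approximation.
n = 26

Sample size formula (one-sample t-test, normal approximation):
n = ((z_α + z_β) / d)²

z_α = 1.282 (for α = 0.1, one-sided)
z_β = 1.341 (for power = 0.91)
d = 0.52

n = ((1.282 + 1.341) / 0.52)²
n = (5.044)²
n ≈ 25.44
Round up to the next whole number: n = 26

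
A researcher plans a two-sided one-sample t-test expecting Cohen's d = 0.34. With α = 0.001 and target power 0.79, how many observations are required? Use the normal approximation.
n = 146

Sample size formula (one-sample t-test, normal approximation):
n = ((z_{α/2} + z_β) / d)²

z_{α/2} = 3.291 (for α = 0.001, two-sided)
z_β = 0.806 (for power = 0.79)
d = 0.34

n = ((3.291 + 0.806) / 0.34)²
n = (12.050)²
n ≈ 145.20
Round up to the next whole number: n = 146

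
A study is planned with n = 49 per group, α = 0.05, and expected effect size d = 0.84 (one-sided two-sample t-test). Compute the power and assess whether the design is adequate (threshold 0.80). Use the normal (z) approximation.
Power ≈ 0.99; the study is adequately powered (power ≥ 0.80)

Power calculation (two-sample t-test, normal approximation):
z_β = d · √(n/2) - z_α
z_β = 0.84 · √(49/2) - 1.645
z_β = 0.84 · 4.950 - 1.645
z_β = 2.513

Power = Φ(z_β) = Φ(2.513) ≈ 0.994

Effect size d = 0.84 is large by Cohen's convention (0.2/0.5/0.8).

Threshold: power ≥ 0.80 is conventionally adequate.
Power ≈ 0.99 → the study is adequately powered (power ≥ 0.80).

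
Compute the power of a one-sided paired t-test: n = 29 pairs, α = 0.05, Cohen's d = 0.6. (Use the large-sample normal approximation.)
Power ≈ 0.94

Power calculation (paired t-test, normal approximation):
z_β = d · √n - z_α
z_β = 0.6 · √29 - 1.645
z_β = 0.6 · 5.385 - 1.645
z_β = 1.586

Power = Φ(z_β) = Φ(1.586) ≈ 0.944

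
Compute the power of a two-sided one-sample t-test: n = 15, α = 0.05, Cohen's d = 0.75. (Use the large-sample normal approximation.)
Power ≈ 0.83

Power calculation (one-sample t-test, normal approximation):
z_β = d · √n - z_{α/2}
z_β = 0.75 · √15 - 1.960
z_β = 0.75 · 3.873 - 1.960
z_β = 0.945

Power = Φ(z_β) = Φ(0.945) ≈ 0.828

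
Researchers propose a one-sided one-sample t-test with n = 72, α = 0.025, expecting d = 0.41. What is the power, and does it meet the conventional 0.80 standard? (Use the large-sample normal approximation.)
Power ≈ 0.94; the study is adequately powered (power ≥ 0.80)

Power calculation (one-sample t-test, normal approximation):
z_β = d · √n - z_α
z_β = 0.41 · √72 - 1.960
z_β = 0.41 · 8.485 - 1.960
z_β = 1.519

Power = Φ(z_β) = Φ(1.519) ≈ 0.936

Effect size d = 0.41 is small by Cohen's convention (0.2/0.5/0.8).

Threshold: power ≥ 0.80 is conventionally adequate.
Power ≈ 0.94 → the study is adequately powered (power ≥ 0.80).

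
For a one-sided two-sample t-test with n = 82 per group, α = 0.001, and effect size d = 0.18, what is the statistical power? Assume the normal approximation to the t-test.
Power ≈ 0.03

Power calculation (two-sample t-test, normal approximation):
z_β = d · √(n/2) - z_α
z_β = 0.18 · √(82/2) - 3.090
z_β = 0.18 · 6.403 - 3.090
z_β = -1.938

Power = Φ(z_β) = Φ(-1.938) ≈ 0.026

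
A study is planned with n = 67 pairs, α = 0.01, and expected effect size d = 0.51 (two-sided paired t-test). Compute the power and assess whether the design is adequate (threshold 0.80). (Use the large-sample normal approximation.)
Power ≈ 0.95; the study is adequately powered (power ≥ 0.80)

Power calculation (paired t-test, normal approximation):
z_β = d · √n - z_{α/2}
z_β = 0.51 · √67 - 2.576
z_β = 0.51 · 8.185 - 2.576
z_β = 1.599

Power = Φ(z_β) = Φ(1.599) ≈ 0.945

Effect size d = 0.51 is medium by Cohen's convention (0.2/0.5/0.8).

Threshold: power ≥ 0.80 is conventionally adequate.
Power ≈ 0.95 → the study is adequately powered (power ≥ 0.80).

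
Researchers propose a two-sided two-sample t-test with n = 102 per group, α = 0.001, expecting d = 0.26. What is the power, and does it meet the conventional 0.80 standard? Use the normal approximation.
Power ≈ 0.08; the study is underpowered (power < 0.80)

Power calculation (two-sample t-test, normal approximation):
z_β = d · √(n/2) - z_{α/2}
z_β = 0.26 · √(102/2) - 3.291
z_β = 0.26 · 7.141 - 3.291
z_β = -1.434

Power = Φ(z_β) = Φ(-1.434) ≈ 0.076

Effect size d = 0.26 is small by Cohen's convention (0.2/0.5/0.8).

Threshold: power ≥ 0.80 is conventionally adequate.
Power ≈ 0.08 → the study is underpowered (power < 0.80).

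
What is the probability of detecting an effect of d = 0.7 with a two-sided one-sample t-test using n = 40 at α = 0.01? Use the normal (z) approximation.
Power ≈ 0.97

Power calculation (one-sample t-test, normal approximation):
z_β = d · √n - z_{α/2}
z_β = 0.7 · √40 - 2.576
z_β = 0.7 · 6.325 - 2.576
z_β = 1.851

Power = Φ(z_β) = Φ(1.851) ≈ 0.968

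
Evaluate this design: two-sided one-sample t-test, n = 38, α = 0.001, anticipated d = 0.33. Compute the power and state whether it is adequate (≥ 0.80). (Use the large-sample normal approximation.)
Power ≈ 0.10; the study is underpowered (power < 0.80)

Power calculation (one-sample t-test, normal approximation):
z_β = d · √n - z_{α/2}
z_β = 0.33 · √38 - 3.291
z_β = 0.33 · 6.164 - 3.291
z_β = -1.256

Power = Φ(z_β) = Φ(-1.256) ≈ 0.105

Effect size d = 0.33 is small by Cohen's convention (0.2/0.5/0.8).

Threshold: power ≥ 0.80 is conventionally adequate.
Power ≈ 0.10 → the study is underpowered (power < 0.80).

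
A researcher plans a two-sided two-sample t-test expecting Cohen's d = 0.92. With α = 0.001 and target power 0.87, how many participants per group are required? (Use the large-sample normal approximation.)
n = 47 per group

Sample size formula (two-sample t-test, normal approximation):
n = 2 · ((z_{α/2} + z_β) / d)²

z_{α/2} = 3.291 (for α = 0.001, two-sided)
z_β = 1.126 (for power = 0.87)
d = 0.92

n = 2 · ((3.291 + 1.126) / 0.92)²
n = 2 · (4.801)²
n ≈ 46.10
Round up to the next whole number: n = 47 per group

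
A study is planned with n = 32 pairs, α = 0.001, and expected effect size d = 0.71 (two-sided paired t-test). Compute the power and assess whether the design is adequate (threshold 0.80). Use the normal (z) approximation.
Power ≈ 0.77; the study is underpowered (power < 0.80)

Power calculation (paired t-test, normal approximation):
z_β = d · √n - z_{α/2}
z_β = 0.71 · √32 - 3.291
z_β = 0.71 · 5.657 - 3.291
z_β = 0.726

Power = Φ(z_β) = Φ(0.726) ≈ 0.766

Effect size d = 0.71 is medium by Cohen's convention (0.2/0.5/0.8).

Threshold: power ≥ 0.80 is conventionally adequate.
Power ≈ 0.77 → the study is underpowered (power < 0.80).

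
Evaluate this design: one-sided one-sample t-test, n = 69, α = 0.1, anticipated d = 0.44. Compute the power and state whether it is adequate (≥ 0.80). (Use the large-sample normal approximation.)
Power ≈ 0.99; the study is adequately powered (power ≥ 0.80)

Power calculation (one-sample t-test, normal approximation):
z_β = d · √n - z_α
z_β = 0.44 · √69 - 1.282
z_β = 0.44 · 8.307 - 1.282
z_β = 2.373

Power = Φ(z_β) = Φ(2.373) ≈ 0.991

Effect size d = 0.44 is small by Cohen's convention (0.2/0.5/0.8).

Threshold: power ≥ 0.80 is conventionally adequate.
Power ≈ 0.99 → the study is adequately powered (power ≥ 0.80).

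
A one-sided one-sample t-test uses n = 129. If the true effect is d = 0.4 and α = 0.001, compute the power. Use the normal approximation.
Power ≈ 0.93

Power calculation (one-sample t-test, normal approximation):
z_β = d · √n - z_α
z_β = 0.4 · √129 - 3.090
z_β = 0.4 · 11.358 - 3.090
z_β = 1.453

Power = Φ(z_β) = Φ(1.453) ≈ 0.927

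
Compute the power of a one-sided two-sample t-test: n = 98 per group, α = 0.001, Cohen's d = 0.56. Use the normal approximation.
Power ≈ 0.80

Power calculation (two-sample t-test, normal approximation):
z_β = d · √(n/2) - z_α
z_β = 0.56 · √(98/2) - 3.090
z_β = 0.56 · 7.000 - 3.090
z_β = 0.830

Power = Φ(z_β) = Φ(0.830) ≈ 0.797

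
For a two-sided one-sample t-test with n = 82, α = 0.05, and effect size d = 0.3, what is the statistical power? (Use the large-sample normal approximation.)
Power ≈ 0.78

Power calculation (one-sample t-test, normal approximation):
z_β = d · √n - z_{α/2}
z_β = 0.3 · √82 - 1.960
z_β = 0.3 · 9.055 - 1.960
z_β = 0.757

Power = Φ(z_β) = Φ(0.757) ≈ 0.775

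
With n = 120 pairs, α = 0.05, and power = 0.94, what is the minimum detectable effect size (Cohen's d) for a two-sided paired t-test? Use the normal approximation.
d ≈ 0.32

Minimum detectable effect (paired t-test, normal approximation):
d = (z_{α/2} + z_β) / √n
d = (1.960 + 1.555) / √120
d = 3.515 / 10.954
d ≈ 0.32

By Cohen's convention (0.2 small / 0.5 medium / 0.8 large): small effect.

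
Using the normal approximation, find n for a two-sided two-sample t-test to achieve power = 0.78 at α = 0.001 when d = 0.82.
n = 50 per group

Sample size formula (two-sample t-test, normal approximation):
n = 2 · ((z_{α/2} + z_β) / d)²

z_{α/2} = 3.291 (for α = 0.001, two-sided)
z_β = 0.772 (for power = 0.78)
d = 0.82

n = 2 · ((3.291 + 0.772) / 0.82)²
n = 2 · (4.955)²
n ≈ 49.10
Round up to the next whole number: n = 50 per group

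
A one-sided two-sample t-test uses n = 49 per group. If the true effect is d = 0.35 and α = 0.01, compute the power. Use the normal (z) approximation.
Power ≈ 0.28

Power calculation (two-sample t-test, normal approximation):
z_β = d · √(n/2) - z_α
z_β = 0.35 · √(49/2) - 2.326
z_β = 0.35 · 4.950 - 2.326
z_β = -0.594

Power = Φ(z_β) = Φ(-0.594) ≈ 0.276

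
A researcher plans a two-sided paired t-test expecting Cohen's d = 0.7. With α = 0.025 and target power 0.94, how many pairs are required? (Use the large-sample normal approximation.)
n = 30 pairs

Sample size formula (paired t-test, normal approximation):
n = ((z_{α/2} + z_β) / d)²

z_{α/2} = 2.241 (for α = 0.025, two-sided)
z_β = 1.555 (for power = 0.94)
d = 0.7

n = ((2.241 + 1.555) / 0.7)²
n = (5.423)²
n ≈ 29.41
Round up to the next whole number: n = 30 pairs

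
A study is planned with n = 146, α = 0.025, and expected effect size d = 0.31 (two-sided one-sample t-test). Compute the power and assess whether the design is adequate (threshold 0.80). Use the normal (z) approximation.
Power ≈ 0.93; the study is adequately powered (power ≥ 0.80)

Power calculation (one-sample t-test, normal approximation):
z_β = d · √n - z_{α/2}
z_β = 0.31 · √146 - 2.241
z_β = 0.31 · 12.083 - 2.241
z_β = 1.504

Power = Φ(z_β) = Φ(1.504) ≈ 0.934

Effect size d = 0.31 is small by Cohen's convention (0.2/0.5/0.8).

Threshold: power ≥ 0.80 is conventionally adequate.
Power ≈ 0.93 → the study is adequately powered (power ≥ 0.80).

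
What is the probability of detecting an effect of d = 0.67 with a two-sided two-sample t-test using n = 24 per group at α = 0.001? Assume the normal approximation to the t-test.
Power ≈ 0.17

Power calculation (two-sample t-test, normal approximation):
z_β = d · √(n/2) - z_{α/2}
z_β = 0.67 · √(24/2) - 3.291
z_β = 0.67 · 3.464 - 3.291
z_β = -0.970

Power = Φ(z_β) = Φ(-0.970) ≈ 0.166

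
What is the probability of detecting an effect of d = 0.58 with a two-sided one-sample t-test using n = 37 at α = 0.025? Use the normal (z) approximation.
Power ≈ 0.90

Power calculation (one-sample t-test, normal approximation):
z_β = d · √n - z_{α/2}
z_β = 0.58 · √37 - 2.241
z_β = 0.58 · 6.083 - 2.241
z_β = 1.287

Power = Φ(z_β) = Φ(1.287) ≈ 0.901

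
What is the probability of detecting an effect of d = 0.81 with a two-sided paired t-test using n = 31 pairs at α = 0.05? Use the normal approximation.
Power ≈ 0.99

Power calculation (paired t-test, normal approximation):
z_β = d · √n - z_{α/2}
z_β = 0.81 · √31 - 1.960
z_β = 0.81 · 5.568 - 1.960
z_β = 2.550

Power = Φ(z_β) = Φ(2.550) ≈ 0.995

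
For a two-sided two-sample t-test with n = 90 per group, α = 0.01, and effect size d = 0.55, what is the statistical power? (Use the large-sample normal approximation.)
Power ≈ 0.87

Power calculation (two-sample t-test, normal approximation):
z_β = d · √(n/2) - z_{α/2}
z_β = 0.55 · √(90/2) - 2.576
z_β = 0.55 · 6.708 - 2.576
z_β = 1.114

Power = Φ(z_β) = Φ(1.114) ≈ 0.867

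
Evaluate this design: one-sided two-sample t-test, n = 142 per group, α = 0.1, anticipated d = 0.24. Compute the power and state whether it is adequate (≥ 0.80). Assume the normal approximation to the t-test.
Power ≈ 0.77; the study is underpowered (power < 0.80)

Power calculation (two-sample t-test, normal approximation):
z_β = d · √(n/2) - z_α
z_β = 0.24 · √(142/2) - 1.282
z_β = 0.24 · 8.426 - 1.282
z_β = 0.741

Power = Φ(z_β) = Φ(0.741) ≈ 0.771

Effect size d = 0.24 is small by Cohen's convention (0.2/0.5/0.8).

Threshold: power ≥ 0.80 is conventionally adequate.
Power ≈ 0.77 → the study is underpowered (power < 0.80).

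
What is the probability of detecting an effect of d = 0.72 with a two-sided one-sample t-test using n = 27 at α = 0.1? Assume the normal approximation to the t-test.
Power ≈ 0.98

Power calculation (one-sample t-test, normal approximation):
z_β = d · √n - z_{α/2}
z_β = 0.72 · √27 - 1.645
z_β = 0.72 · 5.196 - 1.645
z_β = 2.096

Power = Φ(z_β) = Φ(2.096) ≈ 0.982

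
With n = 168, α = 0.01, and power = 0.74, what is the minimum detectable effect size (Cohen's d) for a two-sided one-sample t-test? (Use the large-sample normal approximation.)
d ≈ 0.25

Minimum detectable effect (one-sample t-test, normal approximation):
d = (z_{α/2} + z_β) / √n
d = (2.576 + 0.643) / √168
d = 3.219 / 12.961
d ≈ 0.25

By Cohen's convention (0.2 small / 0.5 medium / 0.8 large): small effect.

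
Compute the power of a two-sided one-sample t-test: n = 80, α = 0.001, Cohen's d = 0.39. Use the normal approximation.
Power ≈ 0.58

Power calculation (one-sample t-test, normal approximation):
z_β = d · √n - z_{α/2}
z_β = 0.39 · √80 - 3.291
z_β = 0.39 · 8.944 - 3.291
z_β = 0.198

Power = Φ(z_β) = Φ(0.198) ≈ 0.578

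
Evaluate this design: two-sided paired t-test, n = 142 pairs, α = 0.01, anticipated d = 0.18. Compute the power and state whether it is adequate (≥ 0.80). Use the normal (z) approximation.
Power ≈ 0.33; the study is underpowered (power < 0.80)

Power calculation (paired t-test, normal approximation):
z_β = d · √n - z_{α/2}
z_β = 0.18 · √142 - 2.576
z_β = 0.18 · 11.916 - 2.576
z_β = -0.431

Power = Φ(z_β) = Φ(-0.431) ≈ 0.333

Effect size d = 0.18 is very small by Cohen's convention (0.2/0.5/0.8).

Threshold: power ≥ 0.80 is conventionally adequate.
Power ≈ 0.33 → the study is underpowered (power < 0.80).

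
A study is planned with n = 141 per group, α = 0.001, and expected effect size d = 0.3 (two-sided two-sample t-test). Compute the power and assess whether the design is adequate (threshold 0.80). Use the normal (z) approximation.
Power ≈ 0.22; the study is underpowered (power < 0.80)

Power calculation (two-sample t-test, normal approximation):
z_β = d · √(n/2) - z_{α/2}
z_β = 0.3 · √(141/2) - 3.291
z_β = 0.3 · 8.396 - 3.291
z_β = -0.772

Power = Φ(z_β) = Φ(-0.772) ≈ 0.220

Effect size d = 0.3 is small by Cohen's convention (0.2/0.5/0.8).

Threshold: power ≥ 0.80 is conventionally adequate.
Power ≈ 0.22 → the study is underpowered (power < 0.80).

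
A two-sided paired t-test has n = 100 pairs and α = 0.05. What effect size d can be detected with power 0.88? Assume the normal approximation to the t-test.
d ≈ 0.31

Minimum detectable effect (paired t-test, normal approximation):
d = (z_{α/2} + z_β) / √n
d = (1.960 + 1.175) / √100
d = 3.135 / 10.000
d ≈ 0.31

By Cohen's convention (0.2 small / 0.5 medium / 0.8 large): small effect.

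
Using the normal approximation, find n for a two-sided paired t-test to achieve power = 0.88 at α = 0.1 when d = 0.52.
n = 30 pairs

Sample size formula (paired t-test, normal approximation):
n = ((z_{α/2} + z_β) / d)²

z_{α/2} = 1.645 (for α = 0.1, two-sided)
z_β = 1.175 (for power = 0.88)
d = 0.52

n = ((1.645 + 1.175) / 0.52)²
n = (5.423)²
n ≈ 29.41
Round up to the next whole number: n = 30 pairs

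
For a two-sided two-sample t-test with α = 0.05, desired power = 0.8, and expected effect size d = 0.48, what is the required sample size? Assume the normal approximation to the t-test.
n = 69 per group

Sample size formula (two-sample t-test, normal approximation):
n = 2 · ((z_{α/2} + z_β) / d)²

z_{α/2} = 1.960 (for α = 0.05, two-sided)
z_β = 0.842 (for power = 0.8)
d = 0.48

n = 2 · ((1.960 + 0.842) / 0.48)²
n = 2 · (5.838)²
n ≈ 68.16
Round up to the next whole number: n = 69 per group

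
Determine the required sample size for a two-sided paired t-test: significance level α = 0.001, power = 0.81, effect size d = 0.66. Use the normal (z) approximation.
n = 40 pairs

Sample size formula (paired t-test, normal approximation):
n = ((z_{α/2} + z_β) / d)²

z_{α/2} = 3.291 (for α = 0.001, two-sided)
z_β = 0.878 (for power = 0.81)
d = 0.66

n = ((3.291 + 0.878) / 0.66)²
n = (6.317)²
n ≈ 39.90
Round up to the next whole number: n = 40 pairs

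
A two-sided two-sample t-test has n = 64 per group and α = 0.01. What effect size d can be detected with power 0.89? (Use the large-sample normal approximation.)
d ≈ 0.67

Minimum detectable effect (two-sample t-test, normal approximation):
d = (z_{α/2} + z_β) / √(n/2)
d = (2.576 + 1.227) / √(64/2)
d = 3.802 / 5.657
d ≈ 0.67

By Cohen's convention (0.2 small / 0.5 medium / 0.8 large): medium effect.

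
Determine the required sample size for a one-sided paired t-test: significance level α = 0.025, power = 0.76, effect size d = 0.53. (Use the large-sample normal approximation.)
n = 26 pairs

Sample size formula (paired t-test, normal approximation):
n = ((z_α + z_β) / d)²

z_α = 1.960 (for α = 0.025, one-sided)
z_β = 0.706 (for power = 0.76)
d = 0.53

n = ((1.960 + 0.706) / 0.53)²
n = (5.030)²
n ≈ 25.30
Round up to the next whole number: n = 26 pairs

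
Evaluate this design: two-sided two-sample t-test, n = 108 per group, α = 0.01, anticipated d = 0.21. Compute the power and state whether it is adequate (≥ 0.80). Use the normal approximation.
Power ≈ 0.15; the study is underpowered (power < 0.80)

Power calculation (two-sample t-test, normal approximation):
z_β = d · √(n/2) - z_{α/2}
z_β = 0.21 · √(108/2) - 2.576
z_β = 0.21 · 7.348 - 2.576
z_β = -1.033

Power = Φ(z_β) = Φ(-1.033) ≈ 0.151

Effect size d = 0.21 is small by Cohen's convention (0.2/0.5/0.8).

Threshold: power ≥ 0.80 is conventionally adequate.
Power ≈ 0.15 → the study is underpowered (power < 0.80).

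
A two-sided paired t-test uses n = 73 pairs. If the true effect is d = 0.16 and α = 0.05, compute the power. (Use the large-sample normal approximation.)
Power ≈ 0.28

Power calculation (paired t-test, normal approximation):
z_β = d · √n - z_{α/2}
z_β = 0.16 · √73 - 1.960
z_β = 0.16 · 8.544 - 1.960
z_β = -0.593

Power = Φ(z_β) = Φ(-0.593) ≈ 0.277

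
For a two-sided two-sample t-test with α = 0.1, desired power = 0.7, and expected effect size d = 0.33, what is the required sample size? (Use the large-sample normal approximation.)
n = 87 per group

Sample size formula (two-sample t-test, normal approximation):
n = 2 · ((z_{α/2} + z_β) / d)²

z_{α/2} = 1.645 (for α = 0.1, two-sided)
z_β = 0.524 (for power = 0.7)
d = 0.33

n = 2 · ((1.645 + 0.524) / 0.33)²
n = 2 · (6.573)²
n ≈ 86.41
Round up to the next whole number: n = 87 per group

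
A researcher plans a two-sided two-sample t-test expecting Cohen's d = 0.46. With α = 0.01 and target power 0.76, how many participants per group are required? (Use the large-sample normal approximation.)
n = 102 per group

Sample size formula (two-sample t-test, normal approximation):
n = 2 · ((z_{α/2} + z_β) / d)²

z_{α/2} = 2.576 (for α = 0.01, two-sided)
z_β = 0.706 (for power = 0.76)
d = 0.46

n = 2 · ((2.576 + 0.706) / 0.46)²
n = 2 · (7.135)²
n ≈ 101.82
Round up to the next whole number: n = 102 per group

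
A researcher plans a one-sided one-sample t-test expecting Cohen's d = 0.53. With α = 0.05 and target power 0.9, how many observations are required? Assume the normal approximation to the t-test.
n = 31

Sample size formula (one-sample t-test, normal approximation):
n = ((z_α + z_β) / d)²

z_α = 1.645 (for α = 0.05, one-sided)
z_β = 1.282 (for power = 0.9)
d = 0.53

n = ((1.645 + 1.282) / 0.53)²
n = (5.523)²
n ≈ 30.50
Round up to the next whole number: n = 31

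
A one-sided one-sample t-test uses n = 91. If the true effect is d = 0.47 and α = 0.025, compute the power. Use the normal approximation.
Power ≈ 0.99

Power calculation (one-sample t-test, normal approximation):
z_β = d · √n - z_α
z_β = 0.47 · √91 - 1.960
z_β = 0.47 · 9.539 - 1.960
z_β = 2.524

Power = Φ(z_β) = Φ(2.524) ≈ 0.994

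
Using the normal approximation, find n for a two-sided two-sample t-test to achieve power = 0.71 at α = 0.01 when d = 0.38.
n = 136 per group

Sample size formula (two-sample t-test, normal approximation):
n = 2 · ((z_{α/2} + z_β) / d)²

z_{α/2} = 2.576 (for α = 0.01, two-sided)
z_β = 0.553 (for power = 0.71)
d = 0.38

n = 2 · ((2.576 + 0.553) / 0.38)²
n = 2 · (8.234)²
n ≈ 135.60
Round up to the next whole number: n = 136 per group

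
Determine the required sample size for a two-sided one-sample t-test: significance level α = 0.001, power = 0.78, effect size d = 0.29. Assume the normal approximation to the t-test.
n = 197

Sample size formula (one-sample t-test, normal approximation):
n = ((z_{α/2} + z_β) / d)²

z_{α/2} = 3.291 (for α = 0.001, two-sided)
z_β = 0.772 (for power = 0.78)
d = 0.29

n = ((3.291 + 0.772) / 0.29)²
n = (14.010)²
n ≈ 196.28
Round up to the next whole number: n = 197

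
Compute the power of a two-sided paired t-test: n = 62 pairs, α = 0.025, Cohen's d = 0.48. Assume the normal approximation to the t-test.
Power ≈ 0.94

Power calculation (paired t-test, normal approximation):
z_β = d · √n - z_{α/2}
z_β = 0.48 · √62 - 2.241
z_β = 0.48 · 7.874 - 2.241
z_β = 1.538

Power = Φ(z_β) = Φ(1.538) ≈ 0.938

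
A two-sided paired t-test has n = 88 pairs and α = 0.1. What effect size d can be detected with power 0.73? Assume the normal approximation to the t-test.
d ≈ 0.24

Minimum detectable effect (paired t-test, normal approximation):
d = (z_{α/2} + z_β) / √n
d = (1.645 + 0.613) / √88
d = 2.258 / 9.381
d ≈ 0.24

By Cohen's convention (0.2 small / 0.5 medium / 0.8 large): small effect.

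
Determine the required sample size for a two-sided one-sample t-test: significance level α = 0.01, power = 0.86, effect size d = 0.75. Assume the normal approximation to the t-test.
n = 24

Sample size formula (one-sample t-test, normal approximation):
n = ((z_{α/2} + z_β) / d)²

z_{α/2} = 2.576 (for α = 0.01, two-sided)
z_β = 1.080 (for power = 0.86)
d = 0.75

n = ((2.576 + 1.080) / 0.75)²
n = (4.875)²
n ≈ 23.77
Round up to the next whole number: n = 24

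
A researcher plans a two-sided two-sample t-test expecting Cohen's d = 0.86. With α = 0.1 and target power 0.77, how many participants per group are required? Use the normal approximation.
n = 16 per group

Sample size formula (two-sample t-test, normal approximation):
n = 2 · ((z_{α/2} + z_β) / d)²

z_{α/2} = 1.645 (for α = 0.1, two-sided)
z_β = 0.739 (for power = 0.77)
d = 0.86

n = 2 · ((1.645 + 0.739) / 0.86)²
n = 2 · (2.772)²
n ≈ 15.37
Round up to the next whole number: n = 16 per group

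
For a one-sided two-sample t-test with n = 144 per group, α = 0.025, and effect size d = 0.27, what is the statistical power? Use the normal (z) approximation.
Power ≈ 0.63

Power calculation (two-sample t-test, normal approximation):
z_β = d · √(n/2) - z_α
z_β = 0.27 · √(144/2) - 1.960
z_β = 0.27 · 8.485 - 1.960
z_β = 0.331

Power = Φ(z_β) = Φ(0.331) ≈ 0.630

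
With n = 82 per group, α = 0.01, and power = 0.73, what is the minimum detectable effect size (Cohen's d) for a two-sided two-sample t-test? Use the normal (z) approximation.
d ≈ 0.50

Minimum detectable effect (two-sample t-test, normal approximation):
d = (z_{α/2} + z_β) / √(n/2)
d = (2.576 + 0.613) / √(82/2)
d = 3.189 / 6.403
d ≈ 0.50

By Cohen's convention (0.2 small / 0.5 medium / 0.8 large): medium effect.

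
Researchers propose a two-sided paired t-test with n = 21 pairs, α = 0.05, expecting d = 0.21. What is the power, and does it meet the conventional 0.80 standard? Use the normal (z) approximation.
Power ≈ 0.16; the study is underpowered (power < 0.80)

Power calculation (paired t-test, normal approximation):
z_β = d · √n - z_{α/2}
z_β = 0.21 · √21 - 1.960
z_β = 0.21 · 4.583 - 1.960
z_β = -0.998

Power = Φ(z_β) = Φ(-0.998) ≈ 0.159

Effect size d = 0.21 is small by Cohen's convention (0.2/0.5/0.8).

Threshold: power ≥ 0.80 is conventionally adequate.
Power ≈ 0.16 → the study is underpowered (power < 0.80).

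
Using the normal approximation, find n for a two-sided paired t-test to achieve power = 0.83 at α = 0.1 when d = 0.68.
n = 15 pairs

Sample size formula (paired t-test, normal approximation):
n = ((z_{α/2} + z_β) / d)²

z_{α/2} = 1.645 (for α = 0.1, two-sided)
z_β = 0.954 (for power = 0.83)
d = 0.68

n = ((1.645 + 0.954) / 0.68)²
n = (3.822)²
n ≈ 14.61
Round up to the next whole number: n = 15 pairs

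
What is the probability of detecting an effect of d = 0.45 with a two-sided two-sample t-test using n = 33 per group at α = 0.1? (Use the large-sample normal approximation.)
Power ≈ 0.57

Power calculation (two-sample t-test, normal approximation):
z_β = d · √(n/2) - z_{α/2}
z_β = 0.45 · √(33/2) - 1.645
z_β = 0.45 · 4.062 - 1.645
z_β = 0.183

Power = Φ(z_β) = Φ(0.183) ≈ 0.573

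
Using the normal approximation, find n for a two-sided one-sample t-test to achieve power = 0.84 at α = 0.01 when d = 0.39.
n = 84

Sample size formula (one-sample t-test, normal approximation):
n = ((z_{α/2} + z_β) / d)²

z_{α/2} = 2.576 (for α = 0.01, two-sided)
z_β = 0.994 (for power = 0.84)
d = 0.39

n = ((2.576 + 0.994) / 0.39)²
n = (9.154)²
n ≈ 83.80
Round up to the next whole number: n = 84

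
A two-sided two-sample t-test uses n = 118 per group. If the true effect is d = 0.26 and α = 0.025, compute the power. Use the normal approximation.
Power ≈ 0.40

Power calculation (two-sample t-test, normal approximation):
z_β = d · √(n/2) - z_{α/2}
z_β = 0.26 · √(118/2) - 2.241
z_β = 0.26 · 7.681 - 2.241
z_β = -0.244

Power = Φ(z_β) = Φ(-0.244) ≈ 0.403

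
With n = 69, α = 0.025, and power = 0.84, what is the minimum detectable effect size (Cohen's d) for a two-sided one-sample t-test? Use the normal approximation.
d ≈ 0.39

Minimum detectable effect (one-sample t-test, normal approximation):
d = (z_{α/2} + z_β) / √n
d = (2.241 + 0.994) / √69
d = 3.236 / 8.307
d ≈ 0.39

By Cohen's convention (0.2 small / 0.5 medium / 0.8 large): small effect.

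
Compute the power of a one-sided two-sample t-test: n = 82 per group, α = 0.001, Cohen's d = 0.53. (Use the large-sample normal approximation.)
Power ≈ 0.62

Power calculation (two-sample t-test, normal approximation):
z_β = d · √(n/2) - z_α
z_β = 0.53 · √(82/2) - 3.090
z_β = 0.53 · 6.403 - 3.090
z_β = 0.303

Power = Φ(z_β) = Φ(0.303) ≈ 0.619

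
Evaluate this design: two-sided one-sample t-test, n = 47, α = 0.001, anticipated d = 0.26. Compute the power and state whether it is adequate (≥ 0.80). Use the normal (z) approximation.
Power ≈ 0.07; the study is underpowered (power < 0.80)

Power calculation (one-sample t-test, normal approximation):
z_β = d · √n - z_{α/2}
z_β = 0.26 · √47 - 3.291
z_β = 0.26 · 6.856 - 3.291
z_β = -1.508

Power = Φ(z_β) = Φ(-1.508) ≈ 0.066

Effect size d = 0.26 is small by Cohen's convention (0.2/0.5/0.8).

Threshold: power ≥ 0.80 is conventionally adequate.
Power ≈ 0.07 → the study is underpowered (power < 0.80).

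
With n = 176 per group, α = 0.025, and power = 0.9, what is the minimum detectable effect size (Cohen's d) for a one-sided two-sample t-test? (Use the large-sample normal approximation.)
d ≈ 0.35

Minimum detectable effect (two-sample t-test, normal approximation):
d = (z_α + z_β) / √(n/2)
d = (1.960 + 1.282) / √(176/2)
d = 3.242 / 9.381
d ≈ 0.35

By Cohen's convention (0.2 small / 0.5 medium / 0.8 large): small effect.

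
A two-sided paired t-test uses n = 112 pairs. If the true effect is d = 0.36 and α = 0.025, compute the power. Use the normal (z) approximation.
Power ≈ 0.94

Power calculation (paired t-test, normal approximation):
z_β = d · √n - z_{α/2}
z_β = 0.36 · √112 - 2.241
z_β = 0.36 · 10.583 - 2.241
z_β = 1.568

Power = Φ(z_β) = Φ(1.568) ≈ 0.942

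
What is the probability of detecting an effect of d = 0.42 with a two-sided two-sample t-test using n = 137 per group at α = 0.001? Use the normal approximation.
Power ≈ 0.57

Power calculation (two-sample t-test, normal approximation):
z_β = d · √(n/2) - z_{α/2}
z_β = 0.42 · √(137/2) - 3.291
z_β = 0.42 · 8.276 - 3.291
z_β = 0.186

Power = Φ(z_β) = Φ(0.186) ≈ 0.574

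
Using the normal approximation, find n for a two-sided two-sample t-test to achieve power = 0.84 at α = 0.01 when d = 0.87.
n = 34 per group

Sample size formula (two-sample t-test, normal approximation):
n = 2 · ((z_{α/2} + z_β) / d)²

z_{α/2} = 2.576 (for α = 0.01, two-sided)
z_β = 0.994 (for power = 0.84)
d = 0.87

n = 2 · ((2.576 + 0.994) / 0.87)²
n = 2 · (4.103)²
n ≈ 33.67
Round up to the next whole number: n = 34 per group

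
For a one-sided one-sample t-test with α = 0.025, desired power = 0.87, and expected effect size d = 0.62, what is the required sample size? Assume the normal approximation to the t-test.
n = 25

Sample size formula (one-sample t-test, normal approximation):
n = ((z_α + z_β) / d)²

z_α = 1.960 (for α = 0.025, one-sided)
z_β = 1.126 (for power = 0.87)
d = 0.62

n = ((1.960 + 1.126) / 0.62)²
n = (4.977)²
n ≈ 24.77
Round up to the next whole number: n = 25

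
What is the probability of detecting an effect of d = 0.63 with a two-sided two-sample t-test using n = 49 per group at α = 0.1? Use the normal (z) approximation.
Power ≈ 0.93

Power calculation (two-sample t-test, normal approximation):
z_β = d · √(n/2) - z_{α/2}
z_β = 0.63 · √(49/2) - 1.645
z_β = 0.63 · 4.950 - 1.645
z_β = 1.473

Power = Φ(z_β) = Φ(1.473) ≈ 0.930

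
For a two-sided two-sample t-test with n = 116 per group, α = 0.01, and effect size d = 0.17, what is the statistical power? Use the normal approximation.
Power ≈ 0.10

Power calculation (two-sample t-test, normal approximation):
z_β = d · √(n/2) - z_{α/2}
z_β = 0.17 · √(116/2) - 2.576
z_β = 0.17 · 7.616 - 2.576
z_β = -1.281

Power = Φ(z_β) = Φ(-1.281) ≈ 0.100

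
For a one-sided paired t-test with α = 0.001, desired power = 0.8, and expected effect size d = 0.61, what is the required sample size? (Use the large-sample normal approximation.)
n = 42 pairs

Sample size formula (paired t-test, normal approximation):
n = ((z_α + z_β) / d)²

z_α = 3.090 (for α = 0.001, one-sided)
z_β = 0.842 (for power = 0.8)
d = 0.61

n = ((3.090 + 0.842) / 0.61)²
n = (6.446)²
n ≈ 41.55
Round up to the next whole number: n = 42 pairs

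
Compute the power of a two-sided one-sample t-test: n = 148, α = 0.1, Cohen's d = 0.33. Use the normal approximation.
Power ≈ 0.99

Power calculation (one-sample t-test, normal approximation):
z_β = d · √n - z_{α/2}
z_β = 0.33 · √148 - 1.645
z_β = 0.33 · 12.166 - 1.645
z_β = 2.370

Power = Φ(z_β) = Φ(2.370) ≈ 0.991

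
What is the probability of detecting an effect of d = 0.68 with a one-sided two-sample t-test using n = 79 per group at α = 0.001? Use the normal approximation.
Power ≈ 0.88

Power calculation (two-sample t-test, normal approximation):
z_β = d · √(n/2) - z_α
z_β = 0.68 · √(79/2) - 3.090
z_β = 0.68 · 6.285 - 3.090
z_β = 1.184

Power = Φ(z_β) = Φ(1.184) ≈ 0.882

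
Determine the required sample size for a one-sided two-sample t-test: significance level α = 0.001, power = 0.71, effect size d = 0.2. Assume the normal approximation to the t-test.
n = 664 per group

Sample size formula (two-sample t-test, normal approximation):
n = 2 · ((z_α + z_β) / d)²

z_α = 3.090 (for α = 0.001, one-sided)
z_β = 0.553 (for power = 0.71)
d = 0.2

n = 2 · ((3.090 + 0.553) / 0.2)²
n = 2 · (18.215)²
n ≈ 663.57
Round up to the next whole number: n = 664 per group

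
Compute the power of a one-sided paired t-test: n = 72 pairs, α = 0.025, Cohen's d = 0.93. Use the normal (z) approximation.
Power ≈ 1.00

Power calculation (paired t-test, normal approximation):
z_β = d · √n - z_α
z_β = 0.93 · √72 - 1.960
z_β = 0.93 · 8.485 - 1.960
z_β = 5.931

Power = Φ(z_β) = Φ(5.931) ≈ 1.000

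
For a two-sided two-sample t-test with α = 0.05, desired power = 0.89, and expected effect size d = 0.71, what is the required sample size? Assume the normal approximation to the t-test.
n = 41 per group

Sample size formula (two-sample t-test, normal approximation):
n = 2 · ((z_{α/2} + z_β) / d)²

z_{α/2} = 1.960 (for α = 0.05, two-sided)
z_β = 1.227 (for power = 0.89)
d = 0.71

n = 2 · ((1.960 + 1.227) / 0.71)²
n = 2 · (4.489)²
n ≈ 40.30
Round up to the next whole number: n = 41 per group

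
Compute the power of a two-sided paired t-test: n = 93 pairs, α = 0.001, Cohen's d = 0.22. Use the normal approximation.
Power ≈ 0.12

Power calculation (paired t-test, normal approximation):
z_β = d · √n - z_{α/2}
z_β = 0.22 · √93 - 3.291
z_β = 0.22 · 9.644 - 3.291
z_β = -1.169

Power = Φ(z_β) = Φ(-1.169) ≈ 0.121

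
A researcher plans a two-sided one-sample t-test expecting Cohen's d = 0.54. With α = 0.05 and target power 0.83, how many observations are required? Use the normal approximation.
n = 30

Sample size formula (one-sample t-test, normal approximation):
n = ((z_{α/2} + z_β) / d)²

z_{α/2} = 1.960 (for α = 0.05, two-sided)
z_β = 0.954 (for power = 0.83)
d = 0.54

n = ((1.960 + 0.954) / 0.54)²
n = (5.396)²
n ≈ 29.12
Round up to the next whole number: n = 30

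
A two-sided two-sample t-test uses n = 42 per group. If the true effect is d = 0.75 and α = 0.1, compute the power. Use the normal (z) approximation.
Power ≈ 0.96

Power calculation (two-sample t-test, normal approximation):
z_β = d · √(n/2) - z_{α/2}
z_β = 0.75 · √(42/2) - 1.645
z_β = 0.75 · 4.583 - 1.645
z_β = 1.792

Power = Φ(z_β) = Φ(1.792) ≈ 0.963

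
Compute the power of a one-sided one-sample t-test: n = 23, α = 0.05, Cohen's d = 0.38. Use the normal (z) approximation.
Power ≈ 0.57

Power calculation (one-sample t-test, normal approximation):
z_β = d · √n - z_α
z_β = 0.38 · √23 - 1.645
z_β = 0.38 · 4.796 - 1.645
z_β = 0.178

Power = Φ(z_β) = Φ(0.178) ≈ 0.570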